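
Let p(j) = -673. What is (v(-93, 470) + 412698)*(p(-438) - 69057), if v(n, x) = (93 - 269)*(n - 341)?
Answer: -34103687860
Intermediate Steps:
v(n, x) = 60016 - 176*n (v(n, x) = -176*(-341 + n) = 60016 - 176*n)
(v(-93, 470) + 412698)*(p(-438) - 69057) = ((60016 - 176*(-93)) + 412698)*(-673 - 69057) = ((60016 + 16368) + 412698)*(-69730) = (76384 + 412698)*(-69730) = 489082*(-69730) = -34103687860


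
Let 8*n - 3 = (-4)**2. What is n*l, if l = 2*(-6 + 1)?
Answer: -95/4 ≈ -23.750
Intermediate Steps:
n = 19/8 (n = 3/8 + (1/8)*(-4)**2 = 3/8 + (1/8)*16 = 3/8 + 2 = 19/8 ≈ 2.3750)
l = -10 (l = 2*(-5) = -10)
n*l = (19/8)*(-10) = -95/4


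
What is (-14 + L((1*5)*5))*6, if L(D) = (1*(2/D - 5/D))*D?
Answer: -102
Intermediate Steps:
L(D) = -3 (L(D) = (1*(-3/D))*D = (-3/D)*D = -3)
(-14 + L((1*5)*5))*6 = (-14 - 3)*6 = -17*6 = -102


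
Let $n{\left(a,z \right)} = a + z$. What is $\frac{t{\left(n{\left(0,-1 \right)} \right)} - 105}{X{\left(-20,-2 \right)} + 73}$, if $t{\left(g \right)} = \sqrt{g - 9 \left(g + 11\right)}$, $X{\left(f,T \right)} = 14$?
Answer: $- \frac{35}{29} + \frac{i \sqrt{91}}{87} \approx -1.2069 + 0.10965 i$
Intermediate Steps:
$t{\left(g \right)} = \sqrt{-99 - 8 g}$ ($t{\left(g \right)} = \sqrt{g - 9 \left(11 + g\right)} = \sqrt{g - \left(99 + 9 g\right)} = \sqrt{-99 - 8 g}$)
$\frac{t{\left(n{\left(0,-1 \right)} \right)} - 105}{X{\left(-20,-2 \right)} + 73} = \frac{\sqrt{-99 - 8 \left(0 - 1\right)} - 105}{14 + 73} = \frac{\sqrt{-99 - -8} - 105}{87} = \left(\sqrt{-99 + 8} - 105\right) \frac{1}{87} = \left(\sqrt{-91} - 105\right) \frac{1}{87} = \left(i \sqrt{91} - 105\right) \frac{1}{87} = \left(-105 + i \sqrt{91}\right) \frac{1}{87} = - \frac{35}{29} + \frac{i \sqrt{91}}{87}$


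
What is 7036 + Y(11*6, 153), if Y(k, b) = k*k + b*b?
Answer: 34801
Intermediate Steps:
Y(k, b) = b² + k² (Y(k, b) = k² + b² = b² + k²)
7036 + Y(11*6, 153) = 7036 + (153² + (11*6)²) = 7036 + (23409 + 66²) = 7036 + (23409 + 4356) = 7036 + 27765 = 34801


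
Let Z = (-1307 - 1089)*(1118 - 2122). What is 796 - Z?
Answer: -2404788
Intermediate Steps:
Z = 2405584 (Z = -2396*(-1004) = 2405584)
796 - Z = 796 - 1*2405584 = 796 - 2405584 = -2404788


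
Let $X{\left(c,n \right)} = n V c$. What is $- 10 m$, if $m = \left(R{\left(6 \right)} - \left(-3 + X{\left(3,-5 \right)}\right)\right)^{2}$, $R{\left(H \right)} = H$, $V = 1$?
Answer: $-5760$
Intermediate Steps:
$X{\left(c,n \right)} = c n$ ($X{\left(c,n \right)} = n 1 c = n c = c n$)
$m = 576$ ($m = \left(6 - \left(-3 + 3 \left(-5\right)\right)\right)^{2} = \left(6 + \left(3 - -15\right)\right)^{2} = \left(6 + \left(3 + 15\right)\right)^{2} = \left(6 + 18\right)^{2} = 24^{2} = 576$)
$- 10 m = \left(-10\right) 576 = -5760$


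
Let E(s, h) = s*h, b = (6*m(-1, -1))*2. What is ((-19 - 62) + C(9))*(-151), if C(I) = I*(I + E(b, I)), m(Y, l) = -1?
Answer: 146772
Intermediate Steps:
b = -12 (b = (6*(-1))*2 = -6*2 = -12)
E(s, h) = h*s
C(I) = -11*I² (C(I) = I*(I + I*(-12)) = I*(I - 12*I) = I*(-11*I) = -11*I²)
((-19 - 62) + C(9))*(-151) = ((-19 - 62) - 11*9²)*(-151) = (-81 - 11*81)*(-151) = (-81 - 891)*(-151) = -972*(-151) = 146772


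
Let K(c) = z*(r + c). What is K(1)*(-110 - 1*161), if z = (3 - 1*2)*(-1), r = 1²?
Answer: 542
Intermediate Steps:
r = 1
z = -1 (z = (3 - 2)*(-1) = 1*(-1) = -1)
K(c) = -1 - c (K(c) = -(1 + c) = -1 - c)
K(1)*(-110 - 1*161) = (-1 - 1*1)*(-110 - 1*161) = (-1 - 1)*(-110 - 161) = -2*(-271) = 542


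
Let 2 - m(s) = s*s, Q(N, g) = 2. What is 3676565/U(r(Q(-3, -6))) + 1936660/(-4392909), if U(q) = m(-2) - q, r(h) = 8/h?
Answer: -5383609032515/8785818 ≈ -6.1276e+5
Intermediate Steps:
m(s) = 2 - s**2 (m(s) = 2 - s*s = 2 - s**2)
U(q) = -2 - q (U(q) = (2 - 1*(-2)**2) - q = (2 - 1*4) - q = (2 - 4) - q = -2 - q)
3676565/U(r(Q(-3, -6))) + 1936660/(-4392909) = 3676565/(-2 - 8/2) + 1936660/(-4392909) = 3676565/(-2 - 8/2) + 1936660*(-1/4392909) = 3676565/(-2 - 1*4) - 1936660/4392909 = 3676565/(-2 - 4) - 1936660/4392909 = 3676565/(-6) - 1936660/4392909 = 3676565*(-1/6) - 1936660/4392909 = -3676565/6 - 1936660/4392909 = -5383609032515/8785818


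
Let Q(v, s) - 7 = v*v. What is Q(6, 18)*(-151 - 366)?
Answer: -22231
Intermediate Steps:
Q(v, s) = 7 + v² (Q(v, s) = 7 + v*v = 7 + v²)
Q(6, 18)*(-151 - 366) = (7 + 6²)*(-151 - 366) = (7 + 36)*(-517) = 43*(-517) = -22231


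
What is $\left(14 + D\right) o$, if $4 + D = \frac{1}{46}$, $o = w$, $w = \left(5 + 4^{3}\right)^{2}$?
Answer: $\frac{95427}{2} \approx 47714.0$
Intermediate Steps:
$w = 4761$ ($w = \left(5 + 64\right)^{2} = 69^{2} = 4761$)
$o = 4761$
$D = - \frac{183}{46}$ ($D = -4 + \frac{1}{46} = - \frac{183}{46} \approx -3.9783$)
$\left(14 + D\right) o = \left(14 - \frac{183}{46}\right) 4761 = \frac{461}{46} \cdot 4761 = \frac{95427}{2}$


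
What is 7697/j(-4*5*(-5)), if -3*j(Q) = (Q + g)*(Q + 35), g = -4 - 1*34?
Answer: -7697/2790 ≈ -2.7588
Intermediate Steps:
g = -38 (g = -4 - 34 = -38)
j(Q) = -(-38 + Q)*(35 + Q)/3 (j(Q) = -(Q - 38)*(Q + 35)/3 = -(-38 + Q)*(35 + Q)/3)
7697/j(-4*5*(-5)) = 7697/(1330/3 - 4*5*(-5) - (-4*5*(-5))²/3) = 7697/(1330/3 - 20*(-5) - (-20*(-5))²/3) = 7697/(1330/3 + 100 - ⅓*100²) = 7697/(1330/3 + 100 - ⅓*10000) = 7697/(1330/3 + 100 - 10000/3) = 7697/(-2790) = 7697*(-1/2790) = -7697/2790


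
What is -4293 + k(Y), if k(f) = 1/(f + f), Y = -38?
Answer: -326269/76 ≈ -4293.0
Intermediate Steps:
k(f) = 1/(2*f)
-4293 + k(Y) = -4293 + (½)/(-38) = -4293 + (½)*(-1/38) = -4293 - 1/76 = -326269/76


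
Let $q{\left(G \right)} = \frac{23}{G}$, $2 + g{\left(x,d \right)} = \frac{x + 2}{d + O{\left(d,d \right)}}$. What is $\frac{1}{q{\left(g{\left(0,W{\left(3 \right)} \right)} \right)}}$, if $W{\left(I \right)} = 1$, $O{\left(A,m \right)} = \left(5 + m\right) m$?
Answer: $- \frac{12}{161} \approx -0.074534$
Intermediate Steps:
$O{\left(A,m \right)} = m \left(5 + m\right)$
$g{\left(x,d \right)} = -2 + \frac{2 + x}{d + d \left(5 + d\right)}$ ($g{\left(x,d \right)} = -2 + \frac{x + 2}{d + d \left(5 + d\right)} = -2 + \frac{2 + x}{d + d \left(5 + d\right)}$)
$\frac{1}{q{\left(g{\left(0,W{\left(3 \right)} \right)} \right)}} = \frac{1}{23 \frac{1}{1^{-1} \frac{1}{6 + 1} \left(2 + 0 - 12 - 2 \cdot 1^{2}\right)}} = \frac{1}{23 \frac{1}{1 \cdot \frac{1}{7} \left(2 + 0 - 12 - 2\right)}} = \frac{1}{23 \frac{1}{1 \cdot \frac{1}{7} \left(-12\right)}} = \frac{1}{23 \frac{1}{- \frac{12}{7}}} = \frac{1}{23 \left(- \frac{7}{12}\right)} = \frac{1}{- \frac{161}{12}} = - \frac{12}{161}$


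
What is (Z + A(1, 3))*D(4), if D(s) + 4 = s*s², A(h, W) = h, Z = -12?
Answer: -660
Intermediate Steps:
D(s) = -4 + s³ (D(s) = -4 + s*s² = -4 + s³)
(Z + A(1, 3))*D(4) = (-12 + 1)*(-4 + 4³) = -11*(-4 + 64) = -11*60 = -660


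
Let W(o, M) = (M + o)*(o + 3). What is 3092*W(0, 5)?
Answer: 46380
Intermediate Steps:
W(o, M) = (3 + o)*(M + o) (W(o, M) = (M + o)*(3 + o) = (3 + o)*(M + o))
3092*W(0, 5) = 3092*(0² + 3*5 + 3*0 + 5*0) = 3092*(0 + 15 + 0 + 0) = 3092*15 = 46380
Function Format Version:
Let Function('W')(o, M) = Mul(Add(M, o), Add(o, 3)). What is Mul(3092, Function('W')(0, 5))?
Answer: 46380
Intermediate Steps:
Function('W')(o, M) = Mul(Add(3, o), Add(M, o)) (Function('W')(o, M) = Mul(Add(M, o), Add(3, o)) = Mul(Add(3, o), Add(M, o)))
Mul(3092, Function('W')(0, 5)) = Mul(3092, Add(Pow(0, 2), Mul(3, 5), Mul(3, 0), Mul(5, 0))) = Mul(3092, Add(0, 15, 0, 0)) = Mul(3092, 15) = 46380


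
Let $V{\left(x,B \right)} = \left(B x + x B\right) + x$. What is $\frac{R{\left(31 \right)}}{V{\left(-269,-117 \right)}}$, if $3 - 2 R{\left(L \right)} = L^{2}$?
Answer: $- \frac{479}{62677} \approx -0.0076424$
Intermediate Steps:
$R{\left(L \right)} = \frac{3}{2} - \frac{L^{2}}{2}$
$V{\left(x,B \right)} = x + 2 B x$ ($V{\left(x,B \right)} = \left(B x + B x\right) + x = 2 B x + x = x + 2 B x$)
$\frac{R{\left(31 \right)}}{V{\left(-269,-117 \right)}} = \frac{\frac{3}{2} - \frac{31^{2}}{2}}{\left(-269\right) \left(1 + 2 \left(-117\right)\right)} = \frac{\frac{3}{2} - \frac{961}{2}}{\left(-269\right) \left(1 - 234\right)} = \frac{\frac{3}{2} - \frac{961}{2}}{\left(-269\right) \left(-233\right)} = - \frac{479}{62677}$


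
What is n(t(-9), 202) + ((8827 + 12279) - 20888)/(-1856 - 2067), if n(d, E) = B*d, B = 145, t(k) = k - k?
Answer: -218/3923 ≈ -0.055570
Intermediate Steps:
t(k) = 0
n(d, E) = 145*d
n(t(-9), 202) + ((8827 + 12279) - 20888)/(-1856 - 2067) = 145*0 + ((8827 + 12279) - 20888)/(-1856 - 2067) = 0 + (21106 - 20888)/(-3923) = 0 + 218*(-1/3923) = 0 - 218/3923 = -218/3923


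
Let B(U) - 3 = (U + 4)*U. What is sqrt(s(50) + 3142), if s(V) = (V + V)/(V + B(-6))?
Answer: 7*sqrt(10842)/13 ≈ 56.067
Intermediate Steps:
B(U) = 3 + U*(4 + U) (B(U) = 3 + (U + 4)*U = 3 + (4 + U)*U = 3 + U*(4 + U))
s(V) = 2*V/(15 + V) (s(V) = (V + V)/(V + (3 + (-6)**2 + 4*(-6))) = (2*V)/(V + (3 + 36 - 24)) = (2*V)/(V + 15) = (2*V)/(15 + V) = 2*V/(15 + V))
sqrt(s(50) + 3142) = sqrt(2*50/(15 + 50) + 3142) = sqrt(2*50/65 + 3142) = sqrt(2*50*(1/65) + 3142) = sqrt(20/13 + 3142) = sqrt(40866/13) = 7*sqrt(10842)/13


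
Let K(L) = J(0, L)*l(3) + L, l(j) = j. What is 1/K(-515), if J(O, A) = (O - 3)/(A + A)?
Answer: -1030/530441 ≈ -0.0019418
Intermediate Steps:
J(O, A) = (-3 + O)/(2*A) (J(O, A) = (-3 + O)/((2*A)) = (-3 + O)*(1/(2*A)) = (-3 + O)/(2*A))
K(L) = L - 9/(2*L) (K(L) = ((-3 + 0)/(2*L))*3 + L = ((½)*(-3)/L)*3 + L = -3/(2*L)*3 + L = -9/(2*L) + L = L - 9/(2*L))
1/K(-515) = 1/(-515 - 9/2/(-515)) = 1/(-515 - 9/2*(-1/515)) = 1/(-515 + 9/1030) = 1/(-530441/1030) = -1030/530441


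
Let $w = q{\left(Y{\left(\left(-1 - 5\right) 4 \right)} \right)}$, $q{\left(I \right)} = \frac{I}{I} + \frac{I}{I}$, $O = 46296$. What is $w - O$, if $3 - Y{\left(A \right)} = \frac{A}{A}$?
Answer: $-46294$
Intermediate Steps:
$Y{\left(A \right)} = 2$ ($Y{\left(A \right)} = 3 - \frac{A}{A} = 3 - 1 = 2$)
$q{\left(I \right)} = 2$ ($q{\left(I \right)} = 1 + 1 = 2$)
$w = 2$
$w - O = 2 - 46296 = -46294$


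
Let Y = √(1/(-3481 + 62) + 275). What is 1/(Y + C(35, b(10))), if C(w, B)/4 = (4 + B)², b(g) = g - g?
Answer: 3419/204125 - √50228529/1633000 ≈ 0.012410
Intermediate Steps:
b(g) = 0
C(w, B) = 4*(4 + B)²
Y = 8*√50228529/3419 (Y = √(1/(-3419) + 275) = √(-1/3419 + 275) = √(940224/3419) = 8*√50228529/3419 ≈ 16.583)
1/(Y + C(35, b(10))) = 1/(8*√50228529/3419 + 4*(4 + 0)²) = 1/(8*√50228529/3419 + 4*4²) = 1/(8*√50228529/3419 + 4*16) = 1/(8*√50228529/3419 + 64) = 1/(64 + 8*√50228529/3419)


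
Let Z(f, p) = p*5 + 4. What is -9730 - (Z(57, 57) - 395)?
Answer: -9624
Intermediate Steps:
Z(f, p) = 4 + 5*p (Z(f, p) = 5*p + 4 = 4 + 5*p)
-9730 - (Z(57, 57) - 395) = -9730 - ((4 + 5*57) - 395) = -9730 - ((4 + 285) - 395) = -9730 - (289 - 395) = -9730 - 1*(-106) = -9730 + 106 = -9624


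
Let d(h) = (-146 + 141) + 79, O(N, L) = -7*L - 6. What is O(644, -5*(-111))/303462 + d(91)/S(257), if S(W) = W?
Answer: 7152067/25996578 ≈ 0.27512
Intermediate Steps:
O(N, L) = -6 - 7*L
d(h) = 74 (d(h) = -5 + 79 = 74)
O(644, -5*(-111))/303462 + d(91)/S(257) = (-6 - (-35)*(-111))/303462 + 74/257 = (-6 - 7*555)*(1/303462) + 74*(1/257) = (-6 - 3885)*(1/303462) + 74/257 = -3891*1/303462 + 74/257 = -1297/101154 + 74/257 = 7152067/25996578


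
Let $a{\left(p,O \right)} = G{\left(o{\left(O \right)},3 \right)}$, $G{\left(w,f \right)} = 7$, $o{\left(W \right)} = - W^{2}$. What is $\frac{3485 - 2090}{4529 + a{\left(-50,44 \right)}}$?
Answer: $\frac{155}{504} \approx 0.30754$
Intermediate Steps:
$a{\left(p,O \right)} = 7$
$\frac{3485 - 2090}{4529 + a{\left(-50,44 \right)}} = \frac{3485 - 2090}{4529 + 7} = \frac{1395}{4536} = 1395 \cdot \frac{1}{4536} = \frac{155}{504}$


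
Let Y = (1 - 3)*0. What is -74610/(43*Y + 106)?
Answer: -37305/53 ≈ -703.87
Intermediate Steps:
Y = 0 (Y = -2*0 = 0)
-74610/(43*Y + 106) = -74610/(43*0 + 106) = -74610/(0 + 106) = -74610/106 = -74610*1/106 = -37305/53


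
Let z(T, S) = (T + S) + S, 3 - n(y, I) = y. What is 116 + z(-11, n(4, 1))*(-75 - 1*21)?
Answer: 1364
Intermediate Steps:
n(y, I) = 3 - y
z(T, S) = T + 2*S (z(T, S) = (S + T) + S = T + 2*S)
116 + z(-11, n(4, 1))*(-75 - 1*21) = 116 + (-11 + 2*(3 - 1*4))*(-75 - 1*21) = 116 + (-11 + 2*(3 - 4))*(-75 - 21) = 116 + (-11 + 2*(-1))*(-96) = 116 + (-11 - 2)*(-96) = 116 - 13*(-96) = 116 + 1248 = 1364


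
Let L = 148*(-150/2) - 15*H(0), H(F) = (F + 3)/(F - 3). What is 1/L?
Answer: -1/11085 ≈ -9.0212e-5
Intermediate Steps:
H(F) = (3 + F)/(-3 + F)
L = -11085 (L = 148*(-150/2) - 15*(3 + 0)/(-3 + 0) = 148*(-150*1/2) - 15*3/(-3) = 148*(-75) - (-5)*3 = -11100 - 15*(-1) = -11100 + 15 = -11085)
1/L = 1/(-11085) = -1/11085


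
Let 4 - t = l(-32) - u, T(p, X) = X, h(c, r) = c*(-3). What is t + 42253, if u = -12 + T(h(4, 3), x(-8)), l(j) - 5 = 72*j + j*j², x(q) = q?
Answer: 77304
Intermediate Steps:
h(c, r) = -3*c
l(j) = 5 + j³ + 72*j (l(j) = 5 + (72*j + j*j²) = 5 + (72*j + j³) = 5 + (j³ + 72*j) = 5 + j³ + 72*j)
u = -20 (u = -12 - 8 = -20)
t = 35051 (t = 4 - ((5 + (-32)³ + 72*(-32)) - 1*(-20)) = 4 - ((5 - 32768 - 2304) + 20) = 4 - (-35067 + 20) = 4 - 1*(-35047) = 4 + 35047 = 35051)
t + 42253 = 35051 + 42253 = 77304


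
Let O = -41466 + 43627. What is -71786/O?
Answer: -71786/2161 ≈ -33.219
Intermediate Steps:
O = 2161
-71786/O = -71786/2161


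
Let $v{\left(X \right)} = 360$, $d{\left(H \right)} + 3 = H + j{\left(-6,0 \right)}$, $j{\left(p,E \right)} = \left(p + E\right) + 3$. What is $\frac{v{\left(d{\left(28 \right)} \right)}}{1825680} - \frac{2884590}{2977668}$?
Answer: $- \frac{609405823}{629197791} \approx -0.96854$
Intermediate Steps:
$j{\left(p,E \right)} = 3 + E + p$ ($j{\left(p,E \right)} = \left(E + p\right) + 3 = 3 + E + p$)
$d{\left(H \right)} = -6 + H$ ($d{\left(H \right)} = -3 + \left(H + \left(3 + 0 - 6\right)\right) = -3 + \left(H - 3\right) = -3 + \left(-3 + H\right) = -6 + H$)
$\frac{v{\left(d{\left(28 \right)} \right)}}{1825680} - \frac{2884590}{2977668} = \frac{360}{1825680} - \frac{2884590}{2977668} = 360 \cdot \frac{1}{1825680} - \frac{160255}{165426} = \frac{3}{15214} - \frac{160255}{165426} = - \frac{609405823}{629197791}$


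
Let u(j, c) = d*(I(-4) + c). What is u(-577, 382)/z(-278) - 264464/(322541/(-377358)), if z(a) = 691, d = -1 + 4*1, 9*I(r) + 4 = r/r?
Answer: 68960515132837/222875831 ≈ 3.0941e+5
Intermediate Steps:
I(r) = -⅓ (I(r) = -4/9 + (r/r)/9 = -4/9 + (⅑)*1 = -4/9 + ⅑ = -⅓)
d = 3 (d = -1 + 4 = 3)
u(j, c) = -1 + 3*c (u(j, c) = 3*(-⅓ + c) = -1 + 3*c)
u(-577, 382)/z(-278) - 264464/(322541/(-377358)) = (-1 + 3*382)/691 - 264464/(322541/(-377358)) = (-1 + 1146)*(1/691) - 264464/(322541*(-1/377358)) = 1145*(1/691) - 264464/(-322541/377358) = 1145/691 - 264464*(-377358/322541) = 1145/691 + 99797606112/322541 = 68960515132837/222875831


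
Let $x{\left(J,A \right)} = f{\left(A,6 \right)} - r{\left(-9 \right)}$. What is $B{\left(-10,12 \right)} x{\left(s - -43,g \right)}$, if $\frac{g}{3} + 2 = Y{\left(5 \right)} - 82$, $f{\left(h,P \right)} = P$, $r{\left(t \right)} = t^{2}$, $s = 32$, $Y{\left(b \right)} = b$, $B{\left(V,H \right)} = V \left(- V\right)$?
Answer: $7500$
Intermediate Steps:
$B{\left(V,H \right)} = - V^{2}$
$g = -237$ ($g = -6 + 3 \left(5 - 82\right) = -6 + 3 \left(-77\right) = -6 - 231 = -237$)
$x{\left(J,A \right)} = -75$ ($x{\left(J,A \right)} = 6 - \left(-9\right)^{2} = 6 - 81 = -75$)
$B{\left(-10,12 \right)} x{\left(s - -43,g \right)} = - \left(-10\right)^{2} \left(-75\right) = \left(-1\right) 100 \left(-75\right) = \left(-100\right) \left(-75\right) = 7500$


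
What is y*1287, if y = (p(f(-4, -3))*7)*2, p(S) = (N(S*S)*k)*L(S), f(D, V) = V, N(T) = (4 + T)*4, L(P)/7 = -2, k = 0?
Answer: 0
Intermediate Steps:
L(P) = -14 (L(P) = 7*(-2) = -14)
N(T) = 16 + 4*T
p(S) = 0 (p(S) = ((16 + 4*(S*S))*0)*(-14) = ((16 + 4*S**2)*0)*(-14) = 0*(-14) = 0)
y = 0 (y = (0*7)*2 = 0*2 = 0)
y*1287 = 0*1287 = 0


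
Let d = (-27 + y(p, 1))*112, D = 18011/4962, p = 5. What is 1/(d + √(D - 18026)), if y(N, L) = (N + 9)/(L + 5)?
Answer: -41125056/113883102379 - 3*I*√443736778962/113883102379 ≈ -0.00036112 - 1.7548e-5*I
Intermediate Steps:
D = 18011/4962 (D = 18011*(1/4962) = 18011/4962 ≈ 3.6298)
y(N, L) = (9 + N)/(5 + L)
d = -8288/3 (d = (-27 + (9 + 5)/(5 + 1))*112 = (-27 + 14/6)*112 = (-27 + (⅙)*14)*112 = (-27 + 7/3)*112 = -74/3*112 = -8288/3 ≈ -2762.7)
1/(d + √(D - 18026)) = 1/(-8288/3 + √(18011/4962 - 18026)) = 1/(-8288/3 + √(-89427001/4962)) = 1/(-8288/3 + I*√443736778962/4962)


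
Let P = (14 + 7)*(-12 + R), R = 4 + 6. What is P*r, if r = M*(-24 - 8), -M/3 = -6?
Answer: 24192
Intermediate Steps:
R = 10
M = 18 (M = -3*(-6) = 18)
r = -576 (r = 18*(-24 - 8) = 18*(-32) = -576)
P = -42 (P = (14 + 7)*(-12 + 10) = 21*(-2) = -42)
P*r = -42*(-576) = 24192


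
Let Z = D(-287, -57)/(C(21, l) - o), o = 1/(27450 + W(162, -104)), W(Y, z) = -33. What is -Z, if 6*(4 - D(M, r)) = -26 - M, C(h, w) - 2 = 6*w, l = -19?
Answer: -2165943/6141410 ≈ -0.35268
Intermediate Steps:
C(h, w) = 2 + 6*w
D(M, r) = 25/3 + M/6 (D(M, r) = 4 - (-26 - M)/6 = 4 + (13/3 + M/6) = 25/3 + M/6)
o = 1/27417 (o = 1/(27450 - 33) = 1/27417 ≈ 3.6474e-5)
Z = 2165943/6141410 (Z = (25/3 + (⅙)*(-287))/((2 + 6*(-19)) - 1*1/27417) = (25/3 - 287/6)/((2 - 114) - 1/27417) = -79/(2*(-112 - 1/27417)) = -79/(2*(-3070705/27417)) = -79/2*(-27417/3070705) = 2165943/6141410 ≈ 0.35268)
-Z = -1*2165943/6141410 = -2165943/6141410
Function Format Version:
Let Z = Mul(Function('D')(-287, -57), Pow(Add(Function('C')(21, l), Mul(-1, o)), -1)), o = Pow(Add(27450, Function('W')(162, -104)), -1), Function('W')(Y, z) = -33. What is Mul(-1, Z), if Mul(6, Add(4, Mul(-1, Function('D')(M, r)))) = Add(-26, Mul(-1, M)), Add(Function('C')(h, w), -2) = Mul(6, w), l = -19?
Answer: Rational(-2165943, 6141410) ≈ -0.35268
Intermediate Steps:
Function('C')(h, w) = Add(2, Mul(6, w))
Function('D')(M, r) = Add(Rational(25, 3), Mul(Rational(1, 6), M)) (Function('D')(M, r) = Add(4, Mul(Rational(-1, 6), Add(-26, Mul(-1, M)))) = Add(4, Add(Rational(13, 3), Mul(Rational(1, 6), M))) = Add(Rational(25, 3), Mul(Rational(1, 6), M)))
o = Rational(1, 27417) (o = Pow(Add(27450, -33), -1) = Pow(27417, -1) = Rational(1, 27417) ≈ 3.6474e-5)
Z = Rational(2165943, 6141410) (Z = Mul(Add(Rational(25, 3), Mul(Rational(1, 6), -287)), Pow(Add(Add(2, Mul(6, -19)), Mul(-1, Rational(1, 27417))), -1)) = Mul(Add(Rational(25, 3), Rational(-287, 6)), Pow(Add(Add(2, -114), Rational(-1, 27417)), -1)) = Mul(Rational(-79, 2), Pow(Add(-112, Rational(-1, 27417)), -1)) = Mul(Rational(-79, 2), Pow(Rational(-3070705, 27417), -1)) = Mul(Rational(-79, 2), Rational(-27417, 3070705)) = Rational(2165943, 6141410) ≈ 0.35268)
Mul(-1, Z) = Mul(-1, Rational(2165943, 6141410)) = Rational(-2165943, 6141410)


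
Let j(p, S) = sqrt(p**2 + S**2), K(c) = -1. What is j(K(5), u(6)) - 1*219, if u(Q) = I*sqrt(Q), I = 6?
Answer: -219 + sqrt(217) ≈ -204.27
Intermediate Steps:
u(Q) = 6*sqrt(Q)
j(p, S) = sqrt(S**2 + p**2)
j(K(5), u(6)) - 1*219 = sqrt((6*sqrt(6))**2 + (-1)**2) - 1*219 = sqrt(216 + 1) - 219 = sqrt(217) - 219 = -219 + sqrt(217)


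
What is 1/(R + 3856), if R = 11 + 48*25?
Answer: 1/5067 ≈ 0.00019736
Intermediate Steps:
R = 1211 (R = 11 + 1200 = 1211)
1/(R + 3856) = 1/(1211 + 3856) = 1/5067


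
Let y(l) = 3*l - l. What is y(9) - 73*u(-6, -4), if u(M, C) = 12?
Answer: -858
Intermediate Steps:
y(l) = 2*l
y(9) - 73*u(-6, -4) = 2*9 - 73*12 = 18 - 876 = -858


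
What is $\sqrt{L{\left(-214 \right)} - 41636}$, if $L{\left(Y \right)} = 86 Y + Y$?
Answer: $i \sqrt{60254} \approx 245.47 i$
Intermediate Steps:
$L{\left(Y \right)} = 87 Y$
$\sqrt{L{\left(-214 \right)} - 41636} = \sqrt{87 \left(-214\right) - 41636} = \sqrt{-18618 - 41636} = \sqrt{-60254} = i \sqrt{60254}$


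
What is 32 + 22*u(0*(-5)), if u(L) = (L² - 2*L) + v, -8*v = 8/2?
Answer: 21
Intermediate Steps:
v = -½ (v = -1/2 = -⅛*4 = -½ ≈ -0.50000)
u(L) = -½ + L² - 2*L (u(L) = (L² - 2*L) - ½ = -½ + L² - 2*L)
32 + 22*u(0*(-5)) = 32 + 22*(-½ + (0*(-5))² - 0*(-5)) = 32 + 22*(-½ + 0² - 2*0) = 32 + 22*(-½ + 0 + 0) = 32 + 22*(-½) = 32 - 11 = 21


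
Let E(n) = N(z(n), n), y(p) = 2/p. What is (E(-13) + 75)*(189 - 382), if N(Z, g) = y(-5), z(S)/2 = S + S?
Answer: -71989/5 ≈ -14398.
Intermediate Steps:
z(S) = 4*S (z(S) = 2*(S + S) = 2*(2*S) = 4*S)
N(Z, g) = -⅖ (N(Z, g) = 2/(-5) = 2*(-⅕) = -⅖)
E(n) = -⅖
(E(-13) + 75)*(189 - 382) = (-⅖ + 75)*(189 - 382) = (373/5)*(-193) = -71989/5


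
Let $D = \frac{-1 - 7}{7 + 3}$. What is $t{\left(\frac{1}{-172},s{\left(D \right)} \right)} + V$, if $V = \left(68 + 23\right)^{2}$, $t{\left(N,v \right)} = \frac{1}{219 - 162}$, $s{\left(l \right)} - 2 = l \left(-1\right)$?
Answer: $\frac{472018}{57} \approx 8281.0$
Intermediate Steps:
$D = - \frac{4}{5}$ ($D = - \frac{8}{10} = \left(-8\right) \frac{1}{10} = - \frac{4}{5} \approx -0.8$)
$s{\left(l \right)} = 2 - l$ ($s{\left(l \right)} = 2 + l \left(-1\right) = 2 - l$)
$t{\left(N,v \right)} = \frac{1}{57}$
$V = 8281$ ($V = 91^{2} = 8281$)
$t{\left(\frac{1}{-172},s{\left(D \right)} \right)} + V = \frac{1}{57} + 8281 = \frac{472018}{57}$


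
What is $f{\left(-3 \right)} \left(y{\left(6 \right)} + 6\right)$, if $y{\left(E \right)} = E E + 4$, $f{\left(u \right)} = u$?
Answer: $-138$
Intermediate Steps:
$y{\left(E \right)} = 4 + E^{2}$ ($y{\left(E \right)} = E^{2} + 4 = 4 + E^{2}$)
$f{\left(-3 \right)} \left(y{\left(6 \right)} + 6\right) = - 3 \left(\left(4 + 6^{2}\right) + 6\right) = - 3 \left(\left(4 + 36\right) + 6\right) = - 3 \left(40 + 6\right) = \left(-3\right) 46 = -138$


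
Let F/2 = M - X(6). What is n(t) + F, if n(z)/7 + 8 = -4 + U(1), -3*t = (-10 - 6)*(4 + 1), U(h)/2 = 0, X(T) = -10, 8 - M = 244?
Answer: -536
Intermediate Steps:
M = -236 (M = 8 - 1*244 = 8 - 244 = -236)
U(h) = 0 (U(h) = 2*0 = 0)
t = 80/3 (t = -(-10 - 6)*(4 + 1)/3 = -(-16)*5/3 = -⅓*(-80) = 80/3 ≈ 26.667)
F = -452 (F = 2*(-236 - 1*(-10)) = 2*(-236 + 10) = 2*(-226) = -452)
n(z) = -84 (n(z) = -56 + 7*(-4 + 0) = -56 + 7*(-4) = -56 - 28 = -84)
n(t) + F = -84 - 452 = -536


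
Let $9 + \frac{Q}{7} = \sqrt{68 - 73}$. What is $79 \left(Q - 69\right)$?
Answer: $-10428 + 553 i \sqrt{5} \approx -10428.0 + 1236.5 i$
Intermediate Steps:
$Q = -63 + 7 i \sqrt{5}$ ($Q = -63 + 7 \sqrt{68 - 73} = -63 + 7 \sqrt{-5} = -63 + 7 i \sqrt{5} \approx -63.0 + 15.652 i$)
$79 \left(Q - 69\right) = 79 \left(\left(-63 + 7 i \sqrt{5}\right) - 69\right) = 79 \left(-132 + 7 i \sqrt{5}\right) = -10428 + 553 i \sqrt{5}$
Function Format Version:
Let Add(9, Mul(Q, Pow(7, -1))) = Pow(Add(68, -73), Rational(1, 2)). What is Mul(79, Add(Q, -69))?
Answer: Add(-10428, Mul(553, I, Pow(5, Rational(1, 2)))) ≈ Add(-10428., Mul(1236.5, I))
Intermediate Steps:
Q = Add(-63, Mul(7, I, Pow(5, Rational(1, 2)))) (Q = Add(-63, Mul(7, Pow(Add(68, -73), Rational(1, 2)))) = Add(-63, Mul(7, Pow(-5, Rational(1, 2)))) = Add(-63, Mul(7, Mul(I, Pow(5, Rational(1, 2))))) = Add(-63, Mul(7, I, Pow(5, Rational(1, 2)))) ≈ Add(-63.000, Mul(15.652, I)))
Mul(79, Add(Q, -69)) = Mul(79, Add(Add(-63, Mul(7, I, Pow(5, Rational(1, 2)))), -69)) = Mul(79, Add(-132, Mul(7, I, Pow(5, Rational(1, 2))))) = Add(-10428, Mul(553, I, Pow(5, Rational(1, 2))))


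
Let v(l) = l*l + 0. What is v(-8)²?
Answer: 4096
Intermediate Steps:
v(l) = l² (v(l) = l² + 0 = l²)
v(-8)² = ((-8)²)² = 64² = 4096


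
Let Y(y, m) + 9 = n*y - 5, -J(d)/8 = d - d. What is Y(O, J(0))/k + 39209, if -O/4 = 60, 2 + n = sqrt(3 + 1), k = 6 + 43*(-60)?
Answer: 50461990/1287 ≈ 39209.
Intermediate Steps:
k = -2574 (k = 6 - 2580 = -2574)
n = 0 (n = -2 + sqrt(3 + 1) = -2 + sqrt(4) = -2 + 2 = 0)
O = -240 (O = -4*60 = -240)
J(d) = 0 (J(d) = -8*(d - d) = -8*0 = 0)
Y(y, m) = -14 (Y(y, m) = -9 + (0*y - 5) = -9 + (0 - 5) = -9 - 5 = -14)
Y(O, J(0))/k + 39209 = -14/(-2574) + 39209 = -14*(-1/2574) + 39209 = 7/1287 + 39209 = 50461990/1287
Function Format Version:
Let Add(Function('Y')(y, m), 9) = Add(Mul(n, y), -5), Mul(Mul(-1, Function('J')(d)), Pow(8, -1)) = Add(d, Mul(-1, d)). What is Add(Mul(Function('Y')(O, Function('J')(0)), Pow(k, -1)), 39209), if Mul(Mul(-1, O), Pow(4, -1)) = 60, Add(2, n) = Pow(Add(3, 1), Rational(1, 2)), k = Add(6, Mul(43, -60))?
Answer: Rational(50461990, 1287) ≈ 39209.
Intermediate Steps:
k = -2574 (k = Add(6, -2580) = -2574)
n = 0 (n = Add(-2, Pow(Add(3, 1), Rational(1, 2))) = Add(-2, Pow(4, Rational(1, 2))) = Add(-2, 2) = 0)
O = -240 (O = Mul(-4, 60) = -240)
Function('J')(d) = 0 (Function('J')(d) = Mul(-8, Add(d, Mul(-1, d))) = Mul(-8, 0) = 0)
Function('Y')(y, m) = -14 (Function('Y')(y, m) = Add(-9, Add(Mul(0, y), -5)) = Add(-9, Add(0, -5)) = Add(-9, -5) = -14)
Add(Mul(Function('Y')(O, Function('J')(0)), Pow(k, -1)), 39209) = Add(Mul(-14, Pow(-2574, -1)), 39209) = Add(Mul(-14, Rational(-1, 2574)), 39209) = Add(Rational(7, 1287), 39209) = Rational(50461990, 1287)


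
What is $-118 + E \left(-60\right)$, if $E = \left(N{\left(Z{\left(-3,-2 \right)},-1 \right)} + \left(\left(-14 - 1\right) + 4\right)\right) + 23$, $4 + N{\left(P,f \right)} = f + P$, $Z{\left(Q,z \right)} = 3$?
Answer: $-718$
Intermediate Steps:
$N{\left(P,f \right)} = -4 + P + f$ ($N{\left(P,f \right)} = -4 + \left(f + P\right) = -4 + \left(P + f\right) = -4 + P + f$)
$E = 10$ ($E = \left(\left(-4 + 3 - 1\right) + \left(\left(-14 - 1\right) + 4\right)\right) + 23 = \left(-2 + \left(-15 + 4\right)\right) + 23 = \left(-2 - 11\right) + 23 = -13 + 23 = 10$)
$-118 + E \left(-60\right) = -118 + 10 \left(-60\right) = -118 - 600 = -718$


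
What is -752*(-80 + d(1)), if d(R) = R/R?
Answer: 59408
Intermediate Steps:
d(R) = 1
-752*(-80 + d(1)) = -752*(-80 + 1) = -752*(-79) = 59408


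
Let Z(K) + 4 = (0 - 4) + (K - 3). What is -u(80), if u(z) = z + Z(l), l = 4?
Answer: -73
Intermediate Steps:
Z(K) = -11 + K (Z(K) = -4 + ((0 - 4) + (K - 3)) = -4 + (-4 + (-3 + K)) = -4 + (-7 + K) = -11 + K)
u(z) = -7 + z (u(z) = z + (-11 + 4) = z - 7 = -7 + z)
-u(80) = -(-7 + 80) = -1*73 = -73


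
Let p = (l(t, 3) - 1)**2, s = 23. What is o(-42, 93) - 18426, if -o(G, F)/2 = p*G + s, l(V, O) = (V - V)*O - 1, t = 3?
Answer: -18136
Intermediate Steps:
l(V, O) = -1 (l(V, O) = 0*O - 1 = 0 - 1 = -1)
p = 4 (p = (-1 - 1)**2 = (-2)**2 = 4)
o(G, F) = -46 - 8*G (o(G, F) = -2*(4*G + 23) = -2*(23 + 4*G) = -46 - 8*G)
o(-42, 93) - 18426 = (-46 - 8*(-42)) - 18426 = (-46 + 336) - 18426 = 290 - 18426 = -18136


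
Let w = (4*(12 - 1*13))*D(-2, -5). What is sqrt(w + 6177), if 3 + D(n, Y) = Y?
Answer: sqrt(6209) ≈ 78.797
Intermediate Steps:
D(n, Y) = -3 + Y
w = 32 (w = (4*(12 - 1*13))*(-3 - 5) = (4*(12 - 13))*(-8) = (4*(-1))*(-8) = -4*(-8) = 32)
sqrt(w + 6177) = sqrt(32 + 6177) = sqrt(6209)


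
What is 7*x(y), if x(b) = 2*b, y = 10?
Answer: 140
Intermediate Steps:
7*x(y) = 7*(2*10) = 7*20 = 140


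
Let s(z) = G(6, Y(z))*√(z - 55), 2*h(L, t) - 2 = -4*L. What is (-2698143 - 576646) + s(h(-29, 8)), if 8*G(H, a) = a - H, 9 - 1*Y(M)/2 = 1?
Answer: -6549573/2 ≈ -3.2748e+6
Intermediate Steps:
Y(M) = 16 (Y(M) = 18 - 2*1 = 18 - 2 = 16)
G(H, a) = -H/8 + a/8 (G(H, a) = (a - H)/8 = -H/8 + a/8)
h(L, t) = 1 - 2*L (h(L, t) = 1 + (-4*L)/2 = 1 - 2*L)
s(z) = 5*√(-55 + z)/4 (s(z) = (-⅛*6 + (⅛)*16)*√(z - 55) = (-¾ + 2)*√(-55 + z) = 5*√(-55 + z)/4)
(-2698143 - 576646) + s(h(-29, 8)) = (-2698143 - 576646) + 5*√(-55 + (1 - 2*(-29)))/4 = -3274789 + 5*√(-55 + (1 + 58))/4 = -3274789 + 5*√(-55 + 59)/4 = -3274789 + 5*√4/4 = -3274789 + (5/4)*2 = -3274789 + 5/2 = -6549573/2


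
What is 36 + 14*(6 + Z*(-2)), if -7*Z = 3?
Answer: 132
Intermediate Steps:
Z = -3/7 (Z = -⅐*3 = -3/7 ≈ -0.42857)
36 + 14*(6 + Z*(-2)) = 36 + 14*(6 - 3/7*(-2)) = 36 + 14*(6 + 6/7) = 36 + 14*(48/7) = 36 + 96 = 132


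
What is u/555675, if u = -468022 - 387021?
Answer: -855043/555675 ≈ -1.5387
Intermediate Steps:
u = -855043
u/555675 = -855043/555675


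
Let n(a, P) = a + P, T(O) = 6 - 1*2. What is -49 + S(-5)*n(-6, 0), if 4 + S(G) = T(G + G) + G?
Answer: -19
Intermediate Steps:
T(O) = 4 (T(O) = 6 - 2 = 4)
n(a, P) = P + a
S(G) = G (S(G) = -4 + (4 + G) = G)
-49 + S(-5)*n(-6, 0) = -49 - 5*(0 - 6) = -49 - 5*(-6) = -49 + 30 = -19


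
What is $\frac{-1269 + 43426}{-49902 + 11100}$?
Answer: $- \frac{42157}{38802} \approx -1.0865$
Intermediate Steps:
$\frac{-1269 + 43426}{-49902 + 11100} = \frac{42157}{-38802} = 42157 \left(- \frac{1}{38802}\right) = - \frac{42157}{38802}$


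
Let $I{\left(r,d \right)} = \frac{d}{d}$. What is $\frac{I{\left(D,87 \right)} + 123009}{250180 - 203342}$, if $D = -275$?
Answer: $\frac{61505}{23419} \approx 2.6263$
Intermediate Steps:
$I{\left(r,d \right)} = 1$
$\frac{I{\left(D,87 \right)} + 123009}{250180 - 203342} = \frac{1 + 123009}{250180 - 203342} = \frac{123010}{46838} = 123010 \cdot \frac{1}{46838} = \frac{61505}{23419}$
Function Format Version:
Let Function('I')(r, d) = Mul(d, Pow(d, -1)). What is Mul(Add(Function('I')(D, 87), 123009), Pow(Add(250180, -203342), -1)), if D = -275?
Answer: Rational(61505, 23419) ≈ 2.6263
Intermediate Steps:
Function('I')(r, d) = 1
Mul(Add(Function('I')(D, 87), 123009), Pow(Add(250180, -203342), -1)) = Mul(Add(1, 123009), Pow(Add(250180, -203342), -1)) = Mul(123010, Pow(46838, -1)) = Mul(123010, Rational(1, 46838)) = Rational(61505, 23419)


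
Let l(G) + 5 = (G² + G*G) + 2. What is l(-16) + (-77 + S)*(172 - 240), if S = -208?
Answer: 19889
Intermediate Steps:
l(G) = -3 + 2*G² (l(G) = -5 + ((G² + G*G) + 2) = -5 + ((G² + G²) + 2) = -5 + (2*G² + 2) = -5 + (2 + 2*G²) = -3 + 2*G²)
l(-16) + (-77 + S)*(172 - 240) = (-3 + 2*(-16)²) + (-77 - 208)*(172 - 240) = (-3 + 2*256) - 285*(-68) = (-3 + 512) + 19380 = 509 + 19380 = 19889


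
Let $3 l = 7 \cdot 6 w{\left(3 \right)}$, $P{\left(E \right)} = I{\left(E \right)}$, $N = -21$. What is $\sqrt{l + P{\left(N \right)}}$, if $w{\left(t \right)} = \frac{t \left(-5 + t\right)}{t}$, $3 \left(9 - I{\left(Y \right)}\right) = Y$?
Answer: $2 i \sqrt{3} \approx 3.4641 i$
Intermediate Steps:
$I{\left(Y \right)} = 9 - \frac{Y}{3}$
$w{\left(t \right)} = -5 + t$
$P{\left(E \right)} = 9 - \frac{E}{3}$
$l = -28$ ($l = \frac{7 \cdot 6 \left(-5 + 3\right)}{3} = \frac{42 \left(-2\right)}{3} = \frac{1}{3} \left(-84\right) = -28$)
$\sqrt{l + P{\left(N \right)}} = \sqrt{-28 + \left(9 - -7\right)} = \sqrt{-28 + \left(9 + 7\right)} = \sqrt{-28 + 16} = \sqrt{-12} = 2 i \sqrt{3}$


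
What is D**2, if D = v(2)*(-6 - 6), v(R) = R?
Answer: 576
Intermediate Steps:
D = -24 (D = 2*(-6 - 6) = 2*(-12) = -24)
D**2 = (-24)**2 = 576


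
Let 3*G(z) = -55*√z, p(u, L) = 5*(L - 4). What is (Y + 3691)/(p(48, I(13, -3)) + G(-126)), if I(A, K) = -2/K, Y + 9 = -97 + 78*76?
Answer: -28539/7673 + 941787*I*√14/76730 ≈ -3.7194 + 45.925*I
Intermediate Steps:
Y = 5822 (Y = -9 + (-97 + 78*76) = -9 + (-97 + 5928) = -9 + 5831 = 5822)
p(u, L) = -20 + 5*L (p(u, L) = 5*(-4 + L) = -20 + 5*L)
G(z) = -55*√z/3 (G(z) = (-55*√z)/3 = -55*√z/3)
(Y + 3691)/(p(48, I(13, -3)) + G(-126)) = (5822 + 3691)/((-20 + 5*(-2/(-3))) - 55*I*√14) = 9513/((-20 + 5*(-2*(-⅓))) - 55*I*√14) = 9513/((-20 + 5*(⅔)) - 55*I*√14) = 9513/((-20 + 10/3) - 55*I*√14) = 9513/(-50/3 - 55*I*√14)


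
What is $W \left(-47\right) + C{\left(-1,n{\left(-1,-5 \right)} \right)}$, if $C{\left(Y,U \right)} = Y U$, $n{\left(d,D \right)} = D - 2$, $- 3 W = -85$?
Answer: $- \frac{3974}{3} \approx -1324.7$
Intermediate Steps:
$W = \frac{85}{3}$ ($W = \left(- \frac{1}{3}\right) \left(-85\right) = \frac{85}{3} \approx 28.333$)
$n{\left(d,D \right)} = -2 + D$ ($n{\left(d,D \right)} = D - 2 = -2 + D$)
$C{\left(Y,U \right)} = U Y$
$W \left(-47\right) + C{\left(-1,n{\left(-1,-5 \right)} \right)} = \frac{85}{3} \left(-47\right) + \left(-2 - 5\right) \left(-1\right) = - \frac{3995}{3} - -7 = - \frac{3995}{3} + 7 = - \frac{3974}{3}$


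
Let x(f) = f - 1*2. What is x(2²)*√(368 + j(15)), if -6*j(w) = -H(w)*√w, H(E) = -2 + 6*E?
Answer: 4*√(828 + 33*√15)/3 ≈ 41.222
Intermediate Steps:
x(f) = -2 + f (x(f) = f - 2 = -2 + f)
j(w) = √w*(-2 + 6*w)/6 (j(w) = -(-1)*(-2 + 6*w)*√w/6 = -(-1)*√w*(-2 + 6*w)/6 = √w*(-2 + 6*w)/6)
x(2²)*√(368 + j(15)) = (-2 + 2²)*√(368 + √15*(-⅓ + 15)) = (-2 + 4)*√(368 + √15*(44/3)) = 2*√(368 + 44*√15/3)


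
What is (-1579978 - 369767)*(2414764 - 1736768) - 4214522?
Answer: -1321923525542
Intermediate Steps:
(-1579978 - 369767)*(2414764 - 1736768) - 4214522 = -1949745*677996 - 4214522 = -1321919311020 - 4214522 = -1321923525542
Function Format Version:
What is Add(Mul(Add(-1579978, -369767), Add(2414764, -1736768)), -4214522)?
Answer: -1321923525542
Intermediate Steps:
Add(Mul(Add(-1579978, -369767), Add(2414764, -1736768)), -4214522) = Add(Mul(-1949745, 677996), -4214522) = Add(-1321919311020, -4214522) = -1321923525542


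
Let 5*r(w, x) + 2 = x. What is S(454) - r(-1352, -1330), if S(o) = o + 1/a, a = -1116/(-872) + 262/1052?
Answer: 158011791/219140 ≈ 721.05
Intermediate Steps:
r(w, x) = -⅖ + x/5
a = 43828/28667 (a = -1116*(-1/872) + 262*(1/1052) = 279/218 + 131/526 = 43828/28667 ≈ 1.5289)
S(o) = 28667/43828 + o (S(o) = o + 1/(43828/28667) = o + 28667/43828 = 28667/43828 + o)
S(454) - r(-1352, -1330) = (28667/43828 + 454) - (-⅖ + (⅕)*(-1330)) = 19926579/43828 - (-⅖ - 266) = 19926579/43828 - 1*(-1332/5) = 19926579/43828 + 1332/5 = 158011791/219140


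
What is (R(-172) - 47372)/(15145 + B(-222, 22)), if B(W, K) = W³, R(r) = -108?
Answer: 47480/10925903 ≈ 0.0043456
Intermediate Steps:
(R(-172) - 47372)/(15145 + B(-222, 22)) = (-108 - 47372)/(15145 + (-222)³) = -47480/(15145 - 10941048) = -47480/(-10925903) = -47480*(-1/10925903) = 47480/10925903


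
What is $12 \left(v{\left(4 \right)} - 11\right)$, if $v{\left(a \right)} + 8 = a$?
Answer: $-180$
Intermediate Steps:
$v{\left(a \right)} = -8 + a$
$12 \left(v{\left(4 \right)} - 11\right) = 12 \left(\left(-8 + 4\right) - 11\right) = 12 \left(-4 - 11\right) = 12 \left(-15\right) = -180$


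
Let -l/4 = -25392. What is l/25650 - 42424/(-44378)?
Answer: 466296692/94857975 ≈ 4.9157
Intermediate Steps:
l = 101568 (l = -4*(-25392) = 101568)
l/25650 - 42424/(-44378) = 101568/25650 - 42424/(-44378) = 101568*(1/25650) - 42424*(-1/44378) = 16928/4275 + 21212/22189 = 466296692/94857975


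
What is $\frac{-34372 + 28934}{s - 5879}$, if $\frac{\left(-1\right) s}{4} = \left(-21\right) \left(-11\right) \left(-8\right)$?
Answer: $- \frac{5438}{1513} \approx -3.5942$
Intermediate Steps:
$s = 7392$ ($s = - 4 \left(-21\right) \left(-11\right) \left(-8\right) = - 4 \cdot 231 \left(-8\right) = \left(-4\right) \left(-1848\right) = 7392$)
$\frac{-34372 + 28934}{s - 5879} = \frac{-34372 + 28934}{7392 - 5879} = - \frac{5438}{1513}$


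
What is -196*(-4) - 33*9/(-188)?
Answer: 147689/188 ≈ 785.58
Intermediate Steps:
-196*(-4) - 33*9/(-188) = 784 - 297*(-1/188) = 784 + 297/188 = 147689/188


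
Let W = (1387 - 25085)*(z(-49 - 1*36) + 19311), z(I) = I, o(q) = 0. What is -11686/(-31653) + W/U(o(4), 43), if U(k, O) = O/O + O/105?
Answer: -378568799725523/1171161 ≈ -3.2324e+8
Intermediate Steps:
U(k, O) = 1 + O/105 (U(k, O) = 1 + O*(1/105) = 1 + O/105)
W = -455617748 (W = (1387 - 25085)*((-49 - 1*36) + 19311) = -23698*((-49 - 36) + 19311) = -23698*(-85 + 19311) = -23698*19226 = -455617748)
-11686/(-31653) + W/U(o(4), 43) = -11686/(-31653) - 455617748/(1 + (1/105)*43) = -11686*(-1/31653) - 455617748/(1 + 43/105) = 11686/31653 - 455617748/148/105 = 11686/31653 - 455617748*105/148 = 11686/31653 - 11959965885/37 = -378568799725523/1171161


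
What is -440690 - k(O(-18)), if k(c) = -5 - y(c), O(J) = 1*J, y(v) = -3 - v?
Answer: -440670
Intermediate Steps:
O(J) = J
k(c) = -2 + c (k(c) = -5 - (-3 - c) = -5 + (3 + c) = -2 + c)
-440690 - k(O(-18)) = -440690 - (-2 - 18) = -440690 - 1*(-20) = -440690 + 20 = -440670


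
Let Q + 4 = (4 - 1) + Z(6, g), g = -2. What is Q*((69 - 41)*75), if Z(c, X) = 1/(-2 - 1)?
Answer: -2800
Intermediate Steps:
Z(c, X) = -1/3 (Z(c, X) = 1/(-3) = -1/3)
Q = -4/3 (Q = -4 + ((4 - 1) - 1/3) = -4 + (3 - 1/3) = -4 + 8/3 = -4/3 ≈ -1.3333)
Q*((69 - 41)*75) = -4*(69 - 41)*75/3 = -112*75/3 = -4/3*2100 = -2800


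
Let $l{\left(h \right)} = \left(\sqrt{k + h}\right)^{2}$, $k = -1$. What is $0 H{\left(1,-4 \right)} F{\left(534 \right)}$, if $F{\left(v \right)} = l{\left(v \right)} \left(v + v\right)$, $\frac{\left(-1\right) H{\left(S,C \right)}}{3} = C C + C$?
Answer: $0$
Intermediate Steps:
$l{\left(h \right)} = -1 + h$ ($l{\left(h \right)} = \left(\sqrt{-1 + h}\right)^{2} = -1 + h$)
$H{\left(S,C \right)} = - 3 C - 3 C^{2}$ ($H{\left(S,C \right)} = - 3 \left(C C + C\right) = - 3 \left(C^{2} + C\right) = - 3 \left(C + C^{2}\right) = - 3 C - 3 C^{2}$)
$F{\left(v \right)} = 2 v \left(-1 + v\right)$ ($F{\left(v \right)} = \left(-1 + v\right) \left(v + v\right) = \left(-1 + v\right) 2 v = 2 v \left(-1 + v\right)$)
$0 H{\left(1,-4 \right)} F{\left(534 \right)} = 0 \left(\left(-3\right) \left(-4\right) \left(1 - 4\right)\right) 2 \cdot 534 \left(-1 + 534\right) = 0 \left(\left(-3\right) \left(-4\right) \left(-3\right)\right) 2 \cdot 534 \cdot 533 = 0 \left(-36\right) 569244 = 0 \cdot 569244 = 0$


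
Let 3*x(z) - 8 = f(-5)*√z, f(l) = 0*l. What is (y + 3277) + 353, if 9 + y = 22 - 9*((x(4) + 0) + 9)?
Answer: 3538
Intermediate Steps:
f(l) = 0
x(z) = 8/3 (x(z) = 8/3 + (0*√z)/3 = 8/3 + (⅓)*0 = 8/3 + 0 = 8/3)
y = -92 (y = -9 + (22 - 9*((8/3 + 0) + 9)) = -9 + (22 - 9*(8/3 + 9)) = -9 + (22 - 9*35/3) = -9 + (22 - 105) = -9 - 83 = -92)
(y + 3277) + 353 = (-92 + 3277) + 353 = 3185 + 353 = 3538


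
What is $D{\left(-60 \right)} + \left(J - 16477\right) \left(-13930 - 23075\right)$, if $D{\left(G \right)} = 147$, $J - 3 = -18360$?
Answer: $1289032317$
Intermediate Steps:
$J = -18357$ ($J = 3 - 18360 = -18357$)
$D{\left(-60 \right)} + \left(J - 16477\right) \left(-13930 - 23075\right) = 147 + \left(-18357 - 16477\right) \left(-13930 - 23075\right) = 147 - -1289032170 = 147 + 1289032170 = 1289032317$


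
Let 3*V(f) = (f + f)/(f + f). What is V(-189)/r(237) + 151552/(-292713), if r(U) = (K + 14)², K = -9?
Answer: -3691229/7317825 ≈ -0.50442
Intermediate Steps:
r(U) = 25 (r(U) = (-9 + 14)² = 5² = 25)
V(f) = ⅓ (V(f) = ((f + f)/(f + f))/3 = ((2*f)/((2*f)))/3 = ((2*f)*(1/(2*f)))/3 = (⅓)*1 = ⅓)
V(-189)/r(237) + 151552/(-292713) = (⅓)/25 + 151552/(-292713) = (⅓)*(1/25) + 151552*(-1/292713) = 1/75 - 151552/292713 = -3691229/7317825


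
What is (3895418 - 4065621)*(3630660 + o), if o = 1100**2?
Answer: -823894853980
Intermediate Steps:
o = 1210000
(3895418 - 4065621)*(3630660 + o) = (3895418 - 4065621)*(3630660 + 1210000) = -170203*4840660 = -823894853980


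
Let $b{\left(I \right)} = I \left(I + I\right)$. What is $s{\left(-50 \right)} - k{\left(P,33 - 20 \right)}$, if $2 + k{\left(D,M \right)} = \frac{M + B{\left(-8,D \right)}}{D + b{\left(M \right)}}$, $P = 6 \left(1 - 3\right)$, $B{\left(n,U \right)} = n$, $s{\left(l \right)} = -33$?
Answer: $- \frac{10111}{326} \approx -31.015$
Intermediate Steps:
$P = -12$ ($P = 6 \left(-2\right) = -12$)
$b{\left(I \right)} = 2 I^{2}$ ($b{\left(I \right)} = I 2 I = 2 I^{2}$)
$k{\left(D,M \right)} = -2 + \frac{-8 + M}{D + 2 M^{2}}$ ($k{\left(D,M \right)} = -2 + \frac{M - 8}{D + 2 M^{2}} = -2 + \frac{-8 + M}{D + 2 M^{2}}$)
$s{\left(-50 \right)} - k{\left(P,33 - 20 \right)} = -33 - \frac{-8 + \left(33 - 20\right) - 4 \left(33 - 20\right)^{2} - -24}{-12 + 2 \left(33 - 20\right)^{2}} = -33 - \frac{-8 + \left(33 - 20\right) - 4 \left(33 - 20\right)^{2} + 24}{-12 + 2 \left(33 - 20\right)^{2}} = -33 - \frac{-8 + 13 - 4 \cdot 13^{2} + 24}{-12 + 2 \cdot 13^{2}} = -33 - \frac{-8 + 13 - 676 + 24}{-12 + 2 \cdot 169} = -33 - \frac{-8 + 13 - 676 + 24}{-12 + 338} = -33 - \frac{1}{326} \left(-647\right) = -33 - - \frac{647}{326} = -33 + \frac{647}{326} = - \frac{10111}{326}$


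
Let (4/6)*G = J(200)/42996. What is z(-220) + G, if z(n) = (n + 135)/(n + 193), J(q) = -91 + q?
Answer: 2439383/773928 ≈ 3.1520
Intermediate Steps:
z(n) = (135 + n)/(193 + n)
G = 109/28664 (G = 3*((-91 + 200)/42996)/2 = 3*(109*(1/42996))/2 = (3/2)*(109/42996) = 109/28664 ≈ 0.0038027)
z(-220) + G = (135 - 220)/(193 - 220) + 109/28664 = -85/(-27) + 109/28664 = -1/27*(-85) + 109/28664 = 85/27 + 109/28664 = 2439383/773928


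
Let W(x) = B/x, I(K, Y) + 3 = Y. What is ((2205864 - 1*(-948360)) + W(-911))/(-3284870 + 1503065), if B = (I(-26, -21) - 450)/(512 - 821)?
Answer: -295970300434/167192108565 ≈ -1.7702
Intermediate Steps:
I(K, Y) = -3 + Y
B = 158/103 (B = ((-3 - 21) - 450)/(512 - 821) = (-24 - 450)/(-309) = -474*(-1/309) = 158/103 ≈ 1.5340)
W(x) = 158/(103*x)
((2205864 - 1*(-948360)) + W(-911))/(-3284870 + 1503065) = ((2205864 - 1*(-948360)) + (158/103)/(-911))/(-3284870 + 1503065) = ((2205864 + 948360) + (158/103)*(-1/911))/(-1781805) = (3154224 - 158/93833)*(-1/1781805) = (295970300434/93833)*(-1/1781805) = -295970300434/167192108565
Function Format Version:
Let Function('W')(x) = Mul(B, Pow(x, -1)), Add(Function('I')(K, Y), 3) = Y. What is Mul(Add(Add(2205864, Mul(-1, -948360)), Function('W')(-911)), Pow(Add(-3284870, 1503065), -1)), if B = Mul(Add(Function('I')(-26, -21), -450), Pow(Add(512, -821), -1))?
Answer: Rational(-295970300434, 167192108565) ≈ -1.7702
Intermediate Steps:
Function('I')(K, Y) = Add(-3, Y)
B = Rational(158, 103) (B = Mul(Add(Add(-3, -21), -450), Pow(Add(512, -821), -1)) = Mul(Add(-24, -450), Pow(-309, -1)) = Mul(-474, Rational(-1, 309)) = Rational(158, 103) ≈ 1.5340)
Function('W')(x) = Mul(Rational(158, 103), Pow(x, -1))
Mul(Add(Add(2205864, Mul(-1, -948360)), Function('W')(-911)), Pow(Add(-3284870, 1503065), -1)) = Mul(Add(Add(2205864, Mul(-1, -948360)), Mul(Rational(158, 103), Pow(-911, -1))), Pow(Add(-3284870, 1503065), -1)) = Mul(Add(Add(2205864, 948360), Mul(Rational(158, 103), Rational(-1, 911))), Pow(-1781805, -1)) = Mul(Add(3154224, Rational(-158, 93833)), Rational(-1, 1781805)) = Mul(Rational(295970300434, 93833), Rational(-1, 1781805)) = Rational(-295970300434, 167192108565)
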